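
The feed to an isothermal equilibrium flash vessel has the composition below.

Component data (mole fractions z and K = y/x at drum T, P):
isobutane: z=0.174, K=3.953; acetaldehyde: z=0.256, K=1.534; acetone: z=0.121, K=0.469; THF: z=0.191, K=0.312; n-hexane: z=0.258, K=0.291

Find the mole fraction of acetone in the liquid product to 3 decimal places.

Newton iteration, ψ⁰ = 0.49:
  ψ = 0.490: g = -0.2471, g' = -0.872 → ψ = 0.207
  ψ = 0.207: g = 0.0025, g' = -0.988 → ψ = 0.209
Converged at ψ = 0.209.
Compositions from xᵢ = zᵢ/(1+ψ(Kᵢ−1)), yᵢ = Kᵢxᵢ:
  isobutane: x = 0.108, y = 0.425
  acetaldehyde: x = 0.230, y = 0.353
  acetone: x = 0.136, y = 0.064
  THF: x = 0.223, y = 0.070
  n-hexane: x = 0.303, y = 0.088

x_acetone = 0.136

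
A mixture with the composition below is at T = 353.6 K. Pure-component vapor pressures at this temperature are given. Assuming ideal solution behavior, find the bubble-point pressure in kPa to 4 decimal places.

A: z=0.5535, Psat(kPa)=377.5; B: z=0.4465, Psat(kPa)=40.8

Pbub = 227.1634 kPa

At the bubble point ψ → 0, so ΣzᵢKᵢ = 1 with Kᵢ = Pᵢˢᵃᵗ/P ⇒ P = ΣzᵢPᵢˢᵃᵗ.
P = 0.5535·377.5 + 0.4465·40.8 = 227.1634 kPa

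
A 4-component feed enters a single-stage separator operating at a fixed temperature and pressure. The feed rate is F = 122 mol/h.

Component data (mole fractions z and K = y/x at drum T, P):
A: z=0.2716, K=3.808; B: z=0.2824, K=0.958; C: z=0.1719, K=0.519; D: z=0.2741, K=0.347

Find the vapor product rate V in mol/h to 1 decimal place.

V = 49.2 mol/h

Rachford–Rice: g(β) = Σ zᵢ(Kᵢ−1)/(1+β(Kᵢ−1)) = 0.
g(0) = ΣzᵢKᵢ − 1 = 0.4891 and g(1) = 1 − Σzᵢ/Kᵢ = -0.4872, so a root lies in (0, 1).
Newton iteration, β⁰ = 0.5:
  β = 0.5000: g = -0.06950, g' = -0.6977 → β = 0.4004
  β = 0.4004: g = 0.00219, g' = -0.7504 → β = 0.4033
Converged at β = 0.4033.
Then V = β·F = 0.4033·122 = 49.2 mol/h and L = F − V = 72.8 mol/h.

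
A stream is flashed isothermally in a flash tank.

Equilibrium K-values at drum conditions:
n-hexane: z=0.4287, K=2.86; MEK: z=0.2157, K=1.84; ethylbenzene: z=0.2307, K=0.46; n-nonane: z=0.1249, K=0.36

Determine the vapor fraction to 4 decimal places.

ψ = 0.8620

Material balance + equilibrium reduce to Σ zᵢ(Kᵢ−1)/(1+ψ(Kᵢ−1)) = 0.
Feasibility: ΣzᵢKᵢ = 1.7741, Σzᵢ/Kᵢ = 1.1156 — both > 1, two phases present.
Newton–Raphson from ψ = 0.5:
  ψ = 0.5000: g = 0.25254, g' = -0.7105 → ψ = 0.8554
  ψ = 0.8554: g = 0.00500, g' = -0.7546 → ψ = 0.8621
  ψ = 0.8621: g = -0.00002, g' = -0.7601 → ψ = 0.8620
Converged at ψ = 0.8620.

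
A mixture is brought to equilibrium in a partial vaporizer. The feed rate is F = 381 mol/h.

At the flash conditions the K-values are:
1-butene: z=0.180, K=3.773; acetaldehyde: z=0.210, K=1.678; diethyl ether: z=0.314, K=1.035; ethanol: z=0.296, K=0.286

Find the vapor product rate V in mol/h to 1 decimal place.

V = 189.1 mol/h

Newton iteration, ψ⁰ = 0.49:
  ψ = 0.490: g = 0.0042, g' = -0.661 → ψ = 0.496
Converged at ψ = 0.496.
Then V = ψ·F = 0.4964·381 = 189.1 mol/h and L = F − V = 191.9 mol/h.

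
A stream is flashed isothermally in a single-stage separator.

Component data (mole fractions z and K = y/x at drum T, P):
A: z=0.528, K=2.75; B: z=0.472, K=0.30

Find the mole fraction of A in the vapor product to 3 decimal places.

y_A = 0.786

Iterate (Newton) starting at β = 0.5:
  β = 0.500: g = -0.0155, g' = -1.007 → β = 0.485
Converged at β = 0.485.
Compositions from xᵢ = zᵢ/(1+β(Kᵢ−1)), yᵢ = Kᵢxᵢ:
  A: x = 0.286, y = 0.786
  B: x = 0.714, y = 0.214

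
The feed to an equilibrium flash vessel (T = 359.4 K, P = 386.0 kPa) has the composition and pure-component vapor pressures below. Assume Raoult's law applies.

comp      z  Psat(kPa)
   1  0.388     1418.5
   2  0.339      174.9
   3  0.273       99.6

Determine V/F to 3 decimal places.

V/F = 0.379

Raoult's law: Kᵢ = Pᵢˢᵃᵗ/P = Pᵢˢᵃᵗ/386.0.
  K_1 = 1418.5/386.0 = 3.67487, K_2 = 174.9/386.0 = 0.45311, K_3 = 99.6/386.0 = 0.25803
Material balance + equilibrium reduce to Σ zᵢ(Kᵢ−1)/(1+V/F(Kᵢ−1)) = 0.
g(0) = ΣzᵢKᵢ − 1 = 0.650 and g(1) = 1 − Σzᵢ/Kᵢ = -0.912, so a root lies in (0, 1).
Iterate (Newton) starting at V/F = 0.61:
  V/F = 0.610: g = -0.2539, g' = -1.131 → V/F = 0.385
  V/F = 0.385: g = -0.0076, g' = -1.131 → V/F = 0.379
Converged at V/F = 0.379.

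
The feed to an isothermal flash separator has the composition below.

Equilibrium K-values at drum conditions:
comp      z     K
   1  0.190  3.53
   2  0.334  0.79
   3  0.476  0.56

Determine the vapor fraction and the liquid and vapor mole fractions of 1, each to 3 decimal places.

Let ψ = V/F and solve Σ zᵢ(Kᵢ−1)/(1+ψ(Kᵢ−1)) = 0.
Check two-phase: ΣzᵢKᵢ = 1.201 > 1 and Σzᵢ/Kᵢ = 1.327 > 1, so g(0) = 0.201 > 0 and g(1) = -0.327 < 0.
Newton–Raphson from ψ = 0.5:
  ψ = 0.500: g = -0.1347, g' = -0.407 → ψ = 0.169
  ψ = 0.169: g = 0.0377, g' = -0.720 → ψ = 0.221
  ψ = 0.221: g = 0.0025, g' = -0.629 → ψ = 0.225
Converged at ψ = 0.225.
Compositions from xᵢ = zᵢ/(1+ψ(Kᵢ−1)), yᵢ = Kᵢxᵢ:
  1: x = 0.121, y = 0.427
  2: x = 0.351, y = 0.277
  3: x = 0.528, y = 0.296

ψ = 0.225, x_1 = 0.121, y_1 = 0.427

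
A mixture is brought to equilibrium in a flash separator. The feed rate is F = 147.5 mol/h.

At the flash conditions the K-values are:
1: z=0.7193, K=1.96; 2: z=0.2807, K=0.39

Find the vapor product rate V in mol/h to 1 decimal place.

Rachford–Rice: g(V/F) = Σ zᵢ(Kᵢ−1)/(1+V/F(Kᵢ−1)) = 0.
Check two-phase: ΣzᵢKᵢ = 1.5193 > 1 and Σzᵢ/Kᵢ = 1.0867 > 1, so g(0) = 0.5193 > 0 and g(1) = -0.0867 < 0.
Newton–Raphson from V/F = 0.59:
  V/F = 0.5900: g = 0.17334, g' = -0.5251 → V/F = 0.9201
  V/F = 0.9201: g = -0.02361, g' = -0.7295 → V/F = 0.8877
  V/F = 0.8877: g = -0.00065, g' = -0.6901 → V/F = 0.8868
Converged at V/F = 0.8868.
Then V = V/F·F = 0.8868·147.5 = 130.8 mol/h and L = F − V = 16.7 mol/h.

V = 130.8 mol/h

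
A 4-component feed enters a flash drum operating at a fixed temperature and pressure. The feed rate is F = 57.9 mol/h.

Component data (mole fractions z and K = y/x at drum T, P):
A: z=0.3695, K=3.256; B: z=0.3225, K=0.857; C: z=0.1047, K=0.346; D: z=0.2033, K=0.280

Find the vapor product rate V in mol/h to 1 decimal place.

V = 29.8 mol/h

Newton iteration, V/F⁰ = 0.33:
  V/F = 0.3300: g = 0.15013, g' = -0.8794 → V/F = 0.5007
  V/F = 0.5007: g = 0.01103, g' = -0.7790 → V/F = 0.5149
Converged at V/F = 0.5149.
Then V = V/F·F = 0.5149·57.9 = 29.8 mol/h and L = F − V = 28.1 mol/h.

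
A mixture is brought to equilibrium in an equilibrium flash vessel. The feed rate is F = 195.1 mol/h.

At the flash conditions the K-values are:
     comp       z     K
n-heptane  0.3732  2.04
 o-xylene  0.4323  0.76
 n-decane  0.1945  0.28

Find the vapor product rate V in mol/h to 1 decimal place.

V = 61.0 mol/h

Material balance + equilibrium reduce to Σ zᵢ(Kᵢ−1)/(1+ψ(Kᵢ−1)) = 0.
g(0) = ΣzᵢKᵢ − 1 = 0.1443 and g(1) = 1 − Σzᵢ/Kᵢ = -0.4464, so a root lies in (0, 1).
Newton iteration, ψ⁰ = 0.5:
  ψ = 0.5000: g = -0.08137, g' = -0.4530 → ψ = 0.3204
  ψ = 0.3204: g = -0.00330, g' = -0.4267 → ψ = 0.3127
Converged at ψ = 0.3127.
Then V = ψ·F = 0.3127·195.1 = 61.0 mol/h and L = F − V = 134.1 mol/h.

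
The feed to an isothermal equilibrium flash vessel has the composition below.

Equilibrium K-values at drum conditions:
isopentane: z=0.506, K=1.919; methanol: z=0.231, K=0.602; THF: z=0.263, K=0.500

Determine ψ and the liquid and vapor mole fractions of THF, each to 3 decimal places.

Newton–Raphson from ψ = 0.5:
  ψ = 0.500: g = 0.0285, g' = -0.375 → ψ = 0.576
Converged at ψ = 0.576.
Compositions from xᵢ = zᵢ/(1+ψ(Kᵢ−1)), yᵢ = Kᵢxᵢ:
  isopentane: x = 0.331, y = 0.635
  methanol: x = 0.300, y = 0.180
  THF: x = 0.369, y = 0.185

ψ = 0.576, x_THF = 0.369, y_THF = 0.185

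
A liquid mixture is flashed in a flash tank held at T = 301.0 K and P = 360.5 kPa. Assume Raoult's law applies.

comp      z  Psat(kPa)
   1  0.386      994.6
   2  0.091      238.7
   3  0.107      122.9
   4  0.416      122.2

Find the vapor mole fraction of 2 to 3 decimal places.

y_2 = 0.066

Raoult's law: Kᵢ = Pᵢˢᵃᵗ/P = Pᵢˢᵃᵗ/360.5.
  K_1 = 994.6/360.5 = 2.75895, K_2 = 238.7/360.5 = 0.66214, K_3 = 122.9/360.5 = 0.34092, K_4 = 122.2/360.5 = 0.33897
Rachford–Rice: g(V/F) = Σ zᵢ(Kᵢ−1)/(1+V/F(Kᵢ−1)) = 0.
Feasibility: ΣzᵢKᵢ = 1.303, Σzᵢ/Kᵢ = 1.818 — both > 1, two phases present.
Iterate (Newton) starting at V/F = 0.56:
  V/F = 0.560: g = -0.2443, g' = -0.894 → V/F = 0.287
  V/F = 0.287: g = -0.0090, g' = -0.888 → V/F = 0.277
Converged at V/F = 0.277.
Compositions from xᵢ = zᵢ/(1+V/F(Kᵢ−1)), yᵢ = Kᵢxᵢ:
  1: x = 0.260, y = 0.716
  2: x = 0.100, y = 0.066
  3: x = 0.131, y = 0.045
  4: x = 0.509, y = 0.173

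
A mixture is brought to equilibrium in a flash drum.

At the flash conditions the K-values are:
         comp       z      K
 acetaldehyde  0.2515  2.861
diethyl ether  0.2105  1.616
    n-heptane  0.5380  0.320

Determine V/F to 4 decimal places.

Newton iteration, V/F⁰ = 0.5:
  V/F = 0.5000: g = -0.21272, g' = -0.8515 → V/F = 0.2502
  V/F = 0.2502: g = -0.00913, g' = -0.8267 → V/F = 0.2391
  V/F = 0.2391: g = 0.00003, g' = -0.8326 → V/F = 0.2392
Converged at V/F = 0.2392.

V/F = 0.2392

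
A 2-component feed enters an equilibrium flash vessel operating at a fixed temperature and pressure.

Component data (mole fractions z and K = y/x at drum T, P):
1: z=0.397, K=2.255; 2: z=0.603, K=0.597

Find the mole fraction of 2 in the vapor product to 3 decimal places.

y_2 = 0.452

Material balance + equilibrium reduce to Σ zᵢ(Kᵢ−1)/(1+V/F(Kᵢ−1)) = 0.
g(0) = ΣzᵢKᵢ − 1 = 0.255 and g(1) = 1 − Σzᵢ/Kᵢ = -0.186, so a root lies in (0, 1).
Binary case is linear: z₁(K₁−1)(1+V/F(K₂−1)) + z₂(K₂−1)(1+V/F(K₁−1)) = 0
⇒ V/F = [z₁(K₁−1)+z₂(K₂−1)] / [−(K₁−1)(K₂−1)] = 0.2552/0.5058 = 0.505
Compositions from xᵢ = zᵢ/(1+V/F(Kᵢ−1)), yᵢ = Kᵢxᵢ:
  1: x = 0.243, y = 0.548
  2: x = 0.757, y = 0.452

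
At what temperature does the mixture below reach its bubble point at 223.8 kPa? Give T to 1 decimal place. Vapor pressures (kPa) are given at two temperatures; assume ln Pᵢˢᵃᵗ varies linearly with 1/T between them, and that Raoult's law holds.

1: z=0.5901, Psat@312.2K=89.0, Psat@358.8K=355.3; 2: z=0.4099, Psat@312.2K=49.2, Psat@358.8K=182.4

T = 349.6 K

Bubble-point temperature: ΣzᵢPᵢˢᵃᵗ(T) = P. Interpolate ln Pᵢˢᵃᵗ = aᵢ + bᵢ/T.
  T = 312.2 K: ΣzᵢPᵢˢᵃᵗ = 72.69 kPa
  T = 358.8 K: ΣzᵢPᵢˢᵃᵗ = 284.43 kPa
  T = 335.5 K: ΣzᵢPᵢˢᵃᵗ = 150.74 kPa
  T = 347.1 K: ΣzᵢPᵢˢᵃᵗ = 208.99 kPa
  T = 353.0 K: ΣzᵢPᵢˢᵃᵗ = 244.75 kPa
  T = 350.1 K: ΣzᵢPᵢˢᵃᵗ = 226.62 kPa
  T = 348.6 K: ΣzᵢPᵢˢᵃᵗ = 217.66 kPa
Interpolating between 348.6 K and 350.1 K gives T ≈ 349.6 K.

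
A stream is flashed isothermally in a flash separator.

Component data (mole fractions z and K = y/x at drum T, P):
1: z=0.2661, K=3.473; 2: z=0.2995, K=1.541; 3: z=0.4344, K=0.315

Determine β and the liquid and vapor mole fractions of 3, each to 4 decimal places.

β = 0.4637, x_3 = 0.6366, y_3 = 0.2005

Newton iteration, β⁰ = 0.58:
  β = 0.5800: g = -0.10006, g' = -0.8865 → β = 0.4671
  β = 0.4671: g = -0.00291, g' = -0.8470 → β = 0.4637
Converged at β = 0.4637.
Compositions from xᵢ = zᵢ/(1+β(Kᵢ−1)), yᵢ = Kᵢxᵢ:
  1: x = 0.1240, y = 0.4305
  2: x = 0.2394, y = 0.3690
  3: x = 0.6366, y = 0.2005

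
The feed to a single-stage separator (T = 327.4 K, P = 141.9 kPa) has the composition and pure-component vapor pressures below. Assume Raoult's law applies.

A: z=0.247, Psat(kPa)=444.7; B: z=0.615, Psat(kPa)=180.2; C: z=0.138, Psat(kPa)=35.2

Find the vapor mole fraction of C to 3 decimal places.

y_C = 0.104

Raoult's law: Kᵢ = Pᵢˢᵃᵗ/P = Pᵢˢᵃᵗ/141.9.
  K_A = 444.7/141.9 = 3.13390, K_B = 180.2/141.9 = 1.26991, K_C = 35.2/141.9 = 0.24806
Let ψ = V/F and solve Σ zᵢ(Kᵢ−1)/(1+ψ(Kᵢ−1)) = 0.
Feasibility: ΣzᵢKᵢ = 1.589, Σzᵢ/Kᵢ = 1.119 — both > 1, two phases present.
Newton–Raphson from ψ = 0.37:
  ψ = 0.370: g = 0.3017, g' = -0.538 → ψ = 0.931
  ψ = 0.931: g = -0.0366, g' = -1.021 → ψ = 0.895
  ψ = 0.895: g = -0.0024, g' = -0.891 → ψ = 0.892
Converged at ψ = 0.892.
Compositions from xᵢ = zᵢ/(1+ψ(Kᵢ−1)), yᵢ = Kᵢxᵢ:
  A: x = 0.085, y = 0.267
  B: x = 0.496, y = 0.629
  C: x = 0.419, y = 0.104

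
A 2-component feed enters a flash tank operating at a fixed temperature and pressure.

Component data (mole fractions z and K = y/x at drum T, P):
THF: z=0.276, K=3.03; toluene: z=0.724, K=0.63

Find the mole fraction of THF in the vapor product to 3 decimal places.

y_THF = 0.467

Binary case is linear: z₁(K₁−1)(1+ψ(K₂−1)) + z₂(K₂−1)(1+ψ(K₁−1)) = 0
⇒ ψ = [z₁(K₁−1)+z₂(K₂−1)] / [−(K₁−1)(K₂−1)] = 0.2924/0.7511 = 0.389
Compositions from xᵢ = zᵢ/(1+ψ(Kᵢ−1)), yᵢ = Kᵢxᵢ:
  THF: x = 0.154, y = 0.467
  toluene: x = 0.846, y = 0.533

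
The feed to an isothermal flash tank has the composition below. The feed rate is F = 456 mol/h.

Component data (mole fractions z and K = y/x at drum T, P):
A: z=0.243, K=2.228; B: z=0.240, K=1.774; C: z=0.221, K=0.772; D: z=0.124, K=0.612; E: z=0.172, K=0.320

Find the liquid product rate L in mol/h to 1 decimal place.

L = 202.4 mol/h

Material balance + equilibrium reduce to Σ zᵢ(Kᵢ−1)/(1+ψ(Kᵢ−1)) = 0.
g(0) = ΣzᵢKᵢ − 1 = 0.269 and g(1) = 1 − Σzᵢ/Kᵢ = -0.271, so a root lies in (0, 1).
Newton iteration, ψ⁰ = 0.5:
  ψ = 0.500: g = 0.0250, g' = -0.441 → ψ = 0.557
  ψ = 0.557: g = -0.0002, g' = -0.451 → ψ = 0.556
Converged at ψ = 0.556.
Then V = ψ·F = 0.5562·456 = 253.6 mol/h and L = F − V = 202.4 mol/h.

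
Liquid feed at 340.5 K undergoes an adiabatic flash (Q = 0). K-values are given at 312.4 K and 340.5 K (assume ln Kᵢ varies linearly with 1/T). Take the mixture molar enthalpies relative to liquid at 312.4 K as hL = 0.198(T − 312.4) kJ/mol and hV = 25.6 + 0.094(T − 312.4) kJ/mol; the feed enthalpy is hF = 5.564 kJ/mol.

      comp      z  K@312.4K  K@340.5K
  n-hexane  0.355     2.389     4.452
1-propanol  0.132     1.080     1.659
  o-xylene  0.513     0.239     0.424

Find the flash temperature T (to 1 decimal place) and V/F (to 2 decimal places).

Adiabatic flash: solve Rachford–Rice at each trial T, then check hF = ψ·hV(T) + (1−ψ)·hL(T).
  T = 312.4 K: K = (2.389, 1.080, 0.239), RR gives ψ = 0.124, H_out = 3.175 kJ/mol
  T = 340.5 K: K = (4.452, 1.659, 0.424), RR gives ψ = 0.611, H_out = 19.425 kJ/mol
  T = 326.4 K: K = (3.302, 1.350, 0.322), RR gives ψ = 0.388, H_out = 12.147 kJ/mol
  T = 319.4 K: K = (2.818, 1.210, 0.278), RR gives ψ = 0.269, H_out = 8.086 kJ/mol
  T = 315.9 K: K = (2.597, 1.144, 0.258), RR gives ψ = 0.201, H_out = 5.777 kJ/mol
  T = 314.1 K: K = (2.489, 1.111, 0.248), RR gives ψ = 0.163, H_out = 4.482 kJ/mol
Linear interpolation between T = 314.1 (H_out = 4.482) and T = 315.9 (H_out = 5.777) on hF = 5.564 gives T ≈ 315.6 K, at which ψ = 0.20.

T = 315.6 K, V/F = 0.20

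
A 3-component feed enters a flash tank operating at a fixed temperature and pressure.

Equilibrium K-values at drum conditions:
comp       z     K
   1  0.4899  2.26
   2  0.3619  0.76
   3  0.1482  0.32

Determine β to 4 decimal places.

Material balance + equilibrium reduce to Σ zᵢ(Kᵢ−1)/(1+β(Kᵢ−1)) = 0.
Check two-phase: ΣzᵢKᵢ = 1.4296 > 1 and Σzᵢ/Kᵢ = 1.1561 > 1, so g(0) = 0.4296 > 0 and g(1) = -0.1561 < 0.
Newton iteration, β⁰ = 0.64:
  β = 0.6400: g = 0.06067, g' = -0.4823 → β = 0.7658
  β = 0.7658: g = -0.00254, g' = -0.5311 → β = 0.7610
Converged at β = 0.7610.

β = 0.7610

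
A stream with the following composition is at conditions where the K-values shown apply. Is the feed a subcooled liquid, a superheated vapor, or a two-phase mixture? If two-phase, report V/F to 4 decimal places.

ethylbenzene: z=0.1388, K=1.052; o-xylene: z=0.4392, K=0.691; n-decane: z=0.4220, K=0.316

ΣzᵢKᵢ = 0.5829; Σzᵢ/Kᵢ = 2.1030.
Since ΣzᵢKᵢ < 1 the mixture is below its bubble point — single liquid phase.

subcooled liquid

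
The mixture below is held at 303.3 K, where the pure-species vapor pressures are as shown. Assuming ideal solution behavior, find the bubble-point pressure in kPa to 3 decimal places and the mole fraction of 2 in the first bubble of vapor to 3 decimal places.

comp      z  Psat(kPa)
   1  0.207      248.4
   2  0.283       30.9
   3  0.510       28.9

At the bubble point ψ → 0, so ΣzᵢKᵢ = 1 with Kᵢ = Pᵢˢᵃᵗ/P ⇒ P = ΣzᵢPᵢˢᵃᵗ.
P = 0.207·248.4 + 0.283·30.9 + 0.510·28.9 = 74.902 kPa
yᵢ = zᵢPᵢˢᵃᵗ/P ⇒ y_2 = 0.283·30.9/74.902 = 0.117

Pbub = 74.902 kPa, y_2 = 0.117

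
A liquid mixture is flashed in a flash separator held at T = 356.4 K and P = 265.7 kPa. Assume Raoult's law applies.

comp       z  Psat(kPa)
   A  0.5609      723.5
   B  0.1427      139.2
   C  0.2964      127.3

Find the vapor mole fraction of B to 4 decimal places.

y_B = 0.1257

Raoult's law: Kᵢ = Pᵢˢᵃᵗ/P = Pᵢˢᵃᵗ/265.7.
  K_A = 723.5/265.7 = 2.722996, K_B = 139.2/265.7 = 0.523899, K_C = 127.3/265.7 = 0.479112
Rachford–Rice: g(V/F) = Σ zᵢ(Kᵢ−1)/(1+V/F(Kᵢ−1)) = 0.
g(0) = ΣzᵢKᵢ − 1 = 0.7441 and g(1) = 1 − Σzᵢ/Kᵢ = -0.0970, so a root lies in (0, 1).
Iterate (Newton) starting at V/F = 0.49:
  V/F = 0.4900: g = 0.22810, g' = -0.6896 → V/F = 0.8208
  V/F = 0.8208: g = 0.01909, g' = -0.6182 → V/F = 0.8517
  V/F = 0.8517: g = -0.00010, g' = -0.6248 → V/F = 0.8515
Converged at V/F = 0.8515.
Compositions from xᵢ = zᵢ/(1+V/F(Kᵢ−1)), yᵢ = Kᵢxᵢ:
  A: x = 0.2273, y = 0.6191
  B: x = 0.2400, y = 0.1257
  C: x = 0.5327, y = 0.2552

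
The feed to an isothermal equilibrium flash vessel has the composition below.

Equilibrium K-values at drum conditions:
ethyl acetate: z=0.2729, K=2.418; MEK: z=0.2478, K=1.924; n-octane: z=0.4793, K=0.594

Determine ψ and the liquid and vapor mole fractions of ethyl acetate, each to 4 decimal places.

Iterate (Newton) starting at ψ = 0.34:
  ψ = 0.3400: g = 0.20956, g' = -0.4786 → ψ = 0.7778
  ψ = 0.7778: g = 0.03282, g' = -0.3645 → ψ = 0.8679
  ψ = 0.8679: g = 0.00008, g' = -0.3638 → ψ = 0.8681
Converged at ψ = 0.8681.
Compositions from xᵢ = zᵢ/(1+ψ(Kᵢ−1)), yᵢ = Kᵢxᵢ:
  ethyl acetate: x = 0.1223, y = 0.2958
  MEK: x = 0.1375, y = 0.2646
  n-octane: x = 0.7402, y = 0.4397

ψ = 0.8681, x_ethyl acetate = 0.1223, y_ethyl acetate = 0.2958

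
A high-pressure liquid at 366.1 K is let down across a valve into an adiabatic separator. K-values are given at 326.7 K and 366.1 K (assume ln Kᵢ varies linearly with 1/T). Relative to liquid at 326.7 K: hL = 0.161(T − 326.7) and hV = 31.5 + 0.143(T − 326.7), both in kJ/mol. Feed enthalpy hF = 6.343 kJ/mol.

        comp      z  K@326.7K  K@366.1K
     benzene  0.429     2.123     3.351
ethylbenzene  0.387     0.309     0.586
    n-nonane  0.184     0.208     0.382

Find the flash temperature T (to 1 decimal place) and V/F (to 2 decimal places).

T = 332.4 K, V/F = 0.17

Adiabatic flash: solve Rachford–Rice at each trial T, then check hF = ψ·hV(T) + (1−ψ)·hL(T).
  T = 326.7 K: K = (2.123, 0.309, 0.208), RR gives ψ = 0.084, H_out = 2.655 kJ/mol
  T = 366.1 K: K = (3.351, 0.586, 0.382), RR gives ψ = 0.635, H_out = 25.898 kJ/mol
  T = 346.4 K: K = (2.702, 0.433, 0.287), RR gives ψ = 0.361, H_out = 14.410 kJ/mol
  T = 336.5 K: K = (2.402, 0.367, 0.245), RR gives ψ = 0.230, H_out = 8.793 kJ/mol
  T = 331.6 K: K = (2.260, 0.337, 0.226), RR gives ψ = 0.161, H_out = 5.837 kJ/mol
  T = 334.1 K: K = (2.332, 0.353, 0.236), RR gives ψ = 0.197, H_out = 7.367 kJ/mol
  T = 332.9 K: K = (2.297, 0.345, 0.231), RR gives ψ = 0.180, H_out = 6.639 kJ/mol
Linear interpolation between T = 331.6 (H_out = 5.837) and T = 332.9 (H_out = 6.639) on hF = 6.343 gives T ≈ 332.4 K, at which ψ = 0.17.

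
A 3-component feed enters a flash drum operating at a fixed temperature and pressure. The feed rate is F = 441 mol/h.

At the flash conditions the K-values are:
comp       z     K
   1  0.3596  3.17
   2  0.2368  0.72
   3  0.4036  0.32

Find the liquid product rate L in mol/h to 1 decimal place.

L = 281.8 mol/h

Newton iteration, ψ⁰ = 0.5:
  ψ = 0.5000: g = -0.11867, g' = -0.8431 → ψ = 0.3592
  ψ = 0.3592: g = 0.00162, g' = -0.8844 → ψ = 0.3611
Converged at ψ = 0.3611.
Then V = ψ·F = 0.3611·441 = 159.2 mol/h and L = F − V = 281.8 mol/h.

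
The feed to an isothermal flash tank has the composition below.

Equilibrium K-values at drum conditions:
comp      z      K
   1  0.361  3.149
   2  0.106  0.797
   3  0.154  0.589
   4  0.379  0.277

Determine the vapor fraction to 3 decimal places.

ψ = 0.328

Let ψ = V/F and solve Σ zᵢ(Kᵢ−1)/(1+ψ(Kᵢ−1)) = 0.
g(0) = ΣzᵢKᵢ − 1 = 0.417 and g(1) = 1 − Σzᵢ/Kᵢ = -0.877, so a root lies in (0, 1).
Newton–Raphson from ψ = 0.59:
  ψ = 0.590: g = -0.2438, g' = -0.978 → ψ = 0.341
  ψ = 0.341: g = -0.0124, g' = -0.945 → ψ = 0.328
Converged at ψ = 0.328.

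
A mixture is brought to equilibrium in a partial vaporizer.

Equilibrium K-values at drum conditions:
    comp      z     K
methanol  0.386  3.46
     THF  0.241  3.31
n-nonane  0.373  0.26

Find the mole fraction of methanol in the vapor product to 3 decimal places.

Newton iteration, β⁰ = 0.5:
  β = 0.500: g = 0.2460, g' = -1.261 → β = 0.695
  β = 0.695: g = -0.0043, g' = -1.374 → β = 0.692
Converged at β = 0.692.
Compositions from xᵢ = zᵢ/(1+β(Kᵢ−1)), yᵢ = Kᵢxᵢ:
  methanol: x = 0.143, y = 0.494
  THF: x = 0.093, y = 0.307
  n-nonane: x = 0.764, y = 0.199

y_methanol = 0.494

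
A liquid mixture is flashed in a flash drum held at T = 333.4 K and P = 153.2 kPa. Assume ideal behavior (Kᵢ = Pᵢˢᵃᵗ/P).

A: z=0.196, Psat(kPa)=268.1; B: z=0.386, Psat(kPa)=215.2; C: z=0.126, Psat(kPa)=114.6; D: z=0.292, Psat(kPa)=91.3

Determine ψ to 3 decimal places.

ψ = 0.778

Raoult's law: Kᵢ = Pᵢˢᵃᵗ/P = Pᵢˢᵃᵗ/153.2.
  K_A = 268.1/153.2 = 1.75000, K_B = 215.2/153.2 = 1.40470, K_C = 114.6/153.2 = 0.74804, K_D = 91.3/153.2 = 0.59595
Rachford–Rice: g(ψ) = Σ zᵢ(Kᵢ−1)/(1+ψ(Kᵢ−1)) = 0.
Check two-phase: ΣzᵢKᵢ = 1.153 > 1 and Σzᵢ/Kᵢ = 1.045 > 1, so g(0) = 0.153 > 0 and g(1) = -0.045 < 0.
Iterate (Newton) starting at ψ = 0.5:
  ψ = 0.500: g = 0.0527, g' = -0.187 → ψ = 0.781
  ψ = 0.781: g = -0.0005, g' = -0.195 → ψ = 0.778
Converged at ψ = 0.778.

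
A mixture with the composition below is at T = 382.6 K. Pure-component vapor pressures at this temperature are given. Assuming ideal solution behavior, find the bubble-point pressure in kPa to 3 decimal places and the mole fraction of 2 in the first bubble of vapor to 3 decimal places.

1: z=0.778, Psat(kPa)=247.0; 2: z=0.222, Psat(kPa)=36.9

Pbub = 200.358 kPa, y_2 = 0.041

At the bubble point ψ → 0, so ΣzᵢKᵢ = 1 with Kᵢ = Pᵢˢᵃᵗ/P ⇒ P = ΣzᵢPᵢˢᵃᵗ.
P = 0.778·247.0 + 0.222·36.9 = 200.358 kPa
yᵢ = zᵢPᵢˢᵃᵗ/P ⇒ y_2 = 0.222·36.9/200.358 = 0.041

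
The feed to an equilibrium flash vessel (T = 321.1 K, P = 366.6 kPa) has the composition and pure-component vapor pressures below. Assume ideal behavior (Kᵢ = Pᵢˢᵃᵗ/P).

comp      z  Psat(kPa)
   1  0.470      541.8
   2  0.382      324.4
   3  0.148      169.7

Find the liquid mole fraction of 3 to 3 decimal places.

x_3 = 0.229

Raoult's law: Kᵢ = Pᵢˢᵃᵗ/P = Pᵢˢᵃᵗ/366.6.
  K_1 = 541.8/366.6 = 1.47791, K_2 = 324.4/366.6 = 0.88489, K_3 = 169.7/366.6 = 0.46290
Let β = V/F and solve Σ zᵢ(Kᵢ−1)/(1+β(Kᵢ−1)) = 0.
Check two-phase: ΣzᵢKᵢ = 1.101 > 1 and Σzᵢ/Kᵢ = 1.069 > 1, so g(0) = 0.101 > 0 and g(1) = -0.069 < 0.
Iterate (Newton) starting at β = 0.5:
  β = 0.500: g = 0.0260, g' = -0.155 → β = 0.667
  β = 0.667: g = -0.0012, g' = -0.171 → β = 0.660
Converged at β = 0.660.
Compositions from xᵢ = zᵢ/(1+β(Kᵢ−1)), yᵢ = Kᵢxᵢ:
  1: x = 0.357, y = 0.528
  2: x = 0.413, y = 0.366
  3: x = 0.229, y = 0.106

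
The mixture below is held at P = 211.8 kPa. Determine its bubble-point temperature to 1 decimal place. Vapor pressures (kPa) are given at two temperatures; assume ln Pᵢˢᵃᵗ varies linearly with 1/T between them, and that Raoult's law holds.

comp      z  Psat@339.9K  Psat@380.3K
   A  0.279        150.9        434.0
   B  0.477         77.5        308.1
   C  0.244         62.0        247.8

T = 365.2 K

Bubble-point temperature: ΣzᵢPᵢˢᵃᵗ(T) = P. Interpolate ln Pᵢˢᵃᵗ = aᵢ + bᵢ/T.
  T = 339.9 K: ΣzᵢPᵢˢᵃᵗ = 94.20 kPa
  T = 380.3 K: ΣzᵢPᵢˢᵃᵗ = 328.51 kPa
  T = 360.1 K: ΣzᵢPᵢˢᵃᵗ = 181.61 kPa
  T = 370.2 K: ΣzᵢPᵢˢᵃᵗ = 246.06 kPa
  T = 365.1 K: ΣzᵢPᵢˢᵃᵗ = 211.48 kPa
  T = 367.6 K: ΣzᵢPᵢˢᵃᵗ = 227.89 kPa
  T = 366.4 K: ΣzᵢPᵢˢᵃᵗ = 219.88 kPa
  T = 365.8 K: ΣzᵢPᵢˢᵃᵗ = 215.97 kPa
  T = 365.5 K: ΣzᵢPᵢˢᵃᵗ = 214.04 kPa
Interpolating between 365.1 K and 365.5 K gives T ≈ 365.2 K.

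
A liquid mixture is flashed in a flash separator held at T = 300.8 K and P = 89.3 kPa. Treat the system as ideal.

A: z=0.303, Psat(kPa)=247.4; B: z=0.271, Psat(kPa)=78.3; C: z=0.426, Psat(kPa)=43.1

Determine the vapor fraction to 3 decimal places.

ψ = 0.402

Raoult's law: Kᵢ = Pᵢˢᵃᵗ/P = Pᵢˢᵃᵗ/89.3.
  K_A = 247.4/89.3 = 2.77044, K_B = 78.3/89.3 = 0.87682, K_C = 43.1/89.3 = 0.48264
Let ψ = V/F and solve Σ zᵢ(Kᵢ−1)/(1+ψ(Kᵢ−1)) = 0.
Feasibility: ΣzᵢKᵢ = 1.283, Σzᵢ/Kᵢ = 1.301 — both > 1, two phases present.
Newton iteration, ψ⁰ = 0.5:
  ψ = 0.500: g = -0.0483, g' = -0.479 → ψ = 0.399
  ψ = 0.399: g = 0.0014, g' = -0.512 → ψ = 0.402
Converged at ψ = 0.402.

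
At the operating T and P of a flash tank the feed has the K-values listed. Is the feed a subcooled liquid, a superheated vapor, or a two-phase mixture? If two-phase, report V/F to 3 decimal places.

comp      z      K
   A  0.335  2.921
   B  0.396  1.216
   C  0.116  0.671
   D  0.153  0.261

two-phase, V/F = 0.798

ΣzᵢKᵢ = 1.578; Σzᵢ/Kᵢ = 1.199.
Both exceed 1, so a two-phase solution exists.
Let ψ = V/F and solve Σ zᵢ(Kᵢ−1)/(1+ψ(Kᵢ−1)) = 0.
Newton–Raphson from ψ = 0.5:
  ψ = 0.500: g = 0.1804, g' = -0.565 → ψ = 0.819
  ψ = 0.819: g = -0.0162, g' = -0.761 → ψ = 0.798
Converged at ψ = 0.798.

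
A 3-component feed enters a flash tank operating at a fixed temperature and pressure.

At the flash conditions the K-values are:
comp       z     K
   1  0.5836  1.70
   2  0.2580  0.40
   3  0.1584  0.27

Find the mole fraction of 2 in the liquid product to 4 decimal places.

Newton–Raphson from V/F = 0.61:
  V/F = 0.6100: g = -0.16634, g' = -0.6458 → V/F = 0.3524
  V/F = 0.3524: g = -0.02432, g' = -0.4864 → V/F = 0.3024
  V/F = 0.3024: g = -0.00037, g' = -0.4724 → V/F = 0.3017
Converged at V/F = 0.3017.
Compositions from xᵢ = zᵢ/(1+V/F(Kᵢ−1)), yᵢ = Kᵢxᵢ:
  1: x = 0.4819, y = 0.8191
  2: x = 0.3150, y = 0.1260
  3: x = 0.2031, y = 0.0548

x_2 = 0.3150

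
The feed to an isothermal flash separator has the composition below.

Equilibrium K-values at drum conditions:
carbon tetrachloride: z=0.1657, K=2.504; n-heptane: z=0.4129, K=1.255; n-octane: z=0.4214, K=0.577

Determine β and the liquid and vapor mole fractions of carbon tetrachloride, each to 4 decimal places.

Rachford–Rice: g(β) = Σ zᵢ(Kᵢ−1)/(1+β(Kᵢ−1)) = 0.
Check two-phase: ΣzᵢKᵢ = 1.1763 > 1 and Σzᵢ/Kᵢ = 1.1255 > 1, so g(0) = 0.1763 > 0 and g(1) = -0.1255 < 0.
Iterate (Newton) starting at β = 0.38:
  β = 0.3800: g = 0.04218, g' = -0.2811 → β = 0.5300
  β = 0.5300: g = 0.00166, g' = -0.2622 → β = 0.5363
Converged at β = 0.5364.
Compositions from xᵢ = zᵢ/(1+β(Kᵢ−1)), yᵢ = Kᵢxᵢ:
  carbon tetrachloride: x = 0.0917, y = 0.2297
  n-heptane: x = 0.3632, y = 0.4558
  n-octane: x = 0.5451, y = 0.3145

β = 0.5364, x_carbon tetrachloride = 0.0917, y_carbon tetrachloride = 0.2297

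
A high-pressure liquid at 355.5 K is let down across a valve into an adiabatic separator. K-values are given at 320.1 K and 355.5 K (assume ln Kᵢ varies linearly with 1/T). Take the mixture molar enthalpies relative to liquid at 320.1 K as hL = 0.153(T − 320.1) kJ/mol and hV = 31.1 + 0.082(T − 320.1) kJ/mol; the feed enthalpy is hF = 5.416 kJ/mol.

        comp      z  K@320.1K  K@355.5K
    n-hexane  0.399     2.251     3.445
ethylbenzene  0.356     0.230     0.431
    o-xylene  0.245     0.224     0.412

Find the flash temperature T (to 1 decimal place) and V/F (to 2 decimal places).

T = 327.8 K, V/F = 0.14

Adiabatic flash: solve Rachford–Rice at each trial T, then check hF = ψ·hV(T) + (1−ψ)·hL(T).
  T = 320.1 K: K = (2.251, 0.230, 0.224), RR gives ψ = 0.036, H_out = 1.123 kJ/mol
  T = 355.5 K: K = (3.445, 0.431, 0.412), RR gives ψ = 0.446, H_out = 18.164 kJ/mol
  T = 337.8 K: K = (2.816, 0.320, 0.309), RR gives ψ = 0.252, H_out = 10.225 kJ/mol
  T = 329.0 K: K = (2.527, 0.273, 0.264), RR gives ψ = 0.152, H_out = 6.007 kJ/mol
  T = 324.6 K: K = (2.388, 0.251, 0.244), RR gives ψ = 0.098, H_out = 3.698 kJ/mol
  T = 326.8 K: K = (2.457, 0.262, 0.254), RR gives ψ = 0.126, H_out = 4.874 kJ/mol
  T = 327.9 K: K = (2.492, 0.267, 0.259), RR gives ψ = 0.139, H_out = 5.446 kJ/mol
Linear interpolation between T = 326.8 (H_out = 4.874) and T = 327.9 (H_out = 5.446) on hF = 5.416 gives T ≈ 327.8 K, at which ψ = 0.14.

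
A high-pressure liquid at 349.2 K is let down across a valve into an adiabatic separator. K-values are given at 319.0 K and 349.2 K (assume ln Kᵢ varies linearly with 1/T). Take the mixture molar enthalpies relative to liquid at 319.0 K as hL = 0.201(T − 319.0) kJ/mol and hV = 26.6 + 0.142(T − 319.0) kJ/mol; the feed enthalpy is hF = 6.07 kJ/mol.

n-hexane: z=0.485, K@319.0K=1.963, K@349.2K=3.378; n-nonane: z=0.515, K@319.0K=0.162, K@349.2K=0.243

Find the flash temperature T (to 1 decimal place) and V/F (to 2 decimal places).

Adiabatic flash: solve Rachford–Rice at each trial T, then check hF = ψ·hV(T) + (1−ψ)·hL(T).
  T = 319.0 K: K = (1.963, 0.162), RR gives ψ = 0.044, H_out = 1.170 kJ/mol
  T = 349.2 K: K = (3.378, 0.243), RR gives ψ = 0.424, H_out = 16.596 kJ/mol
  T = 334.1 K: K = (2.607, 0.200), RR gives ψ = 0.286, H_out = 10.386 kJ/mol
  T = 326.6 K: K = (2.272, 0.181), RR gives ψ = 0.187, H_out = 6.417 kJ/mol
  T = 322.8 K: K = (2.114, 0.171), RR gives ψ = 0.123, H_out = 4.000 kJ/mol
  T = 324.7 K: K = (2.192, 0.176), RR gives ψ = 0.156, H_out = 5.252 kJ/mol
Linear interpolation between T = 324.7 (H_out = 5.252) and T = 326.6 (H_out = 6.417) on hF = 6.07 gives T ≈ 326.0 K, at which ψ = 0.18.

T = 326.0 K, V/F = 0.18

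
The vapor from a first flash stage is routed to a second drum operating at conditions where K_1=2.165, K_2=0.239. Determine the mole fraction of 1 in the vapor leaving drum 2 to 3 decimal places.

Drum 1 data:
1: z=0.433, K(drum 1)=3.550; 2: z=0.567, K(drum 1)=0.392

y_1 (drum 2) = 0.855

Drum 1:
Binary case is linear: z₁(K₁−1)(1+ψ₁(K₂−1)) + z₂(K₂−1)(1+ψ₁(K₁−1)) = 0
⇒ ψ₁ = [z₁(K₁−1)+z₂(K₂−1)] / [−(K₁−1)(K₂−1)] = 0.7594/1.5504 = 0.490
Drum-1 compositions:
  1: x = 0.193, y = 0.683
  2: x = 0.807, y = 0.317
Drum-2 feed = drum-1 vapor: z₂ = (0.6835, 0.3165).
Drum 2:
Binary case is linear: z₁(K₁−1)(1+ψ₂(K₂−1)) + z₂(K₂−1)(1+ψ₂(K₁−1)) = 0
⇒ ψ₂ = [z₁(K₁−1)+z₂(K₂−1)] / [−(K₁−1)(K₂−1)] = 0.5554/0.8866 = 0.626
  1: x = 0.395, y = 0.855
  2: x = 0.605, y = 0.145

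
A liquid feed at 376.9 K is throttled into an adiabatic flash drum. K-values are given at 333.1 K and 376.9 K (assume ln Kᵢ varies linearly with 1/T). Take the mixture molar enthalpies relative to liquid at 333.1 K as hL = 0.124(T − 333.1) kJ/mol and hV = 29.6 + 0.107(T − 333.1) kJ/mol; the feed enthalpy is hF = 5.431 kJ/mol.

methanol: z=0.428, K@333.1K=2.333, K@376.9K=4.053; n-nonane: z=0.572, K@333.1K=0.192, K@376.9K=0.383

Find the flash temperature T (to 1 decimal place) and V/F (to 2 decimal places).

Adiabatic flash: solve Rachford–Rice at each trial T, then check hF = ψ·hV(T) + (1−ψ)·hL(T).
  T = 333.1 K: K = (2.333, 0.192), RR gives ψ = 0.101, H_out = 2.978 kJ/mol
  T = 376.9 K: K = (4.053, 0.383), RR gives ψ = 0.506, H_out = 20.041 kJ/mol
  T = 355.0 K: K = (3.128, 0.277), RR gives ψ = 0.323, H_out = 12.161 kJ/mol
  T = 344.1 K: K = (2.716, 0.232), RR gives ψ = 0.224, H_out = 7.954 kJ/mol
  T = 338.6 K: K = (2.520, 0.211), RR gives ψ = 0.167, H_out = 5.595 kJ/mol
  T = 335.9 K: K = (2.427, 0.202), RR gives ψ = 0.135, H_out = 4.349 kJ/mol
  T = 337.2 K: K = (2.472, 0.206), RR gives ψ = 0.151, H_out = 4.957 kJ/mol
Linear interpolation between T = 337.2 (H_out = 4.957) and T = 338.6 (H_out = 5.595) on hF = 5.431 gives T ≈ 338.2 K, at which ψ = 0.16.

T = 338.2 K, V/F = 0.16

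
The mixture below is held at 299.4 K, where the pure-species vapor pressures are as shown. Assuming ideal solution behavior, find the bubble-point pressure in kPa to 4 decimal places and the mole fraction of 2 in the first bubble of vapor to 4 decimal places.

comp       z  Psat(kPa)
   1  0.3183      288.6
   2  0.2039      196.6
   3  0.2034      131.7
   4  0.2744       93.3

Pbub = 184.3374 kPa, y_2 = 0.2175

At the bubble point ψ → 0, so ΣzᵢKᵢ = 1 with Kᵢ = Pᵢˢᵃᵗ/P ⇒ P = ΣzᵢPᵢˢᵃᵗ.
P = 0.3183·288.6 + 0.2039·196.6 + 0.2034·131.7 + 0.2744·93.3 = 184.3374 kPa
yᵢ = zᵢPᵢˢᵃᵗ/P ⇒ y_2 = 0.2039·196.6/184.3374 = 0.2175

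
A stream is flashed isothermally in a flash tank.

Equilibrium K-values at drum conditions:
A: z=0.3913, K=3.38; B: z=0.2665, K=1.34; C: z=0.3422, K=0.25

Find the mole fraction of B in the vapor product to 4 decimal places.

y_B = 0.2972

Iterate (Newton) starting at V/F = 0.35:
  V/F = 0.3500: g = 0.24105, g' = -1.0382 → V/F = 0.5822
  V/F = 0.5822: g = 0.01046, g' = -1.0174 → V/F = 0.5925
  V/F = 0.5925: g = -0.00005, g' = -1.0264 → V/F = 0.5924
Converged at V/F = 0.5924.
Compositions from xᵢ = zᵢ/(1+V/F(Kᵢ−1)), yᵢ = Kᵢxᵢ:
  A: x = 0.1624, y = 0.5488
  B: x = 0.2218, y = 0.2972
  C: x = 0.6158, y = 0.1540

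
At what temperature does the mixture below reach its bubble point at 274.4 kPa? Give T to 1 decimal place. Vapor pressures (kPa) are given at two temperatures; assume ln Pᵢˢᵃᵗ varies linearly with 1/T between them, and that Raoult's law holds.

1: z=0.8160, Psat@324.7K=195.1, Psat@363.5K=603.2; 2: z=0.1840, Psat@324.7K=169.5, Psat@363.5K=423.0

T = 336.7 K

Bubble-point temperature: ΣzᵢPᵢˢᵃᵗ(T) = P. Interpolate ln Pᵢˢᵃᵗ = aᵢ + bᵢ/T.
  T = 324.7 K: ΣzᵢPᵢˢᵃᵗ = 190.39 kPa
  T = 363.5 K: ΣzᵢPᵢˢᵃᵗ = 570.04 kPa
  T = 344.1 K: ΣzᵢPᵢˢᵃᵗ = 339.54 kPa
  T = 334.4 K: ΣzᵢPᵢˢᵃᵗ = 256.34 kPa
  T = 339.2 K: ΣzᵢPᵢˢᵃᵗ = 295.17 kPa
  T = 336.8 K: ΣzᵢPᵢˢᵃᵗ = 275.21 kPa
Interpolating between 334.4 K and 336.8 K gives T ≈ 336.7 K.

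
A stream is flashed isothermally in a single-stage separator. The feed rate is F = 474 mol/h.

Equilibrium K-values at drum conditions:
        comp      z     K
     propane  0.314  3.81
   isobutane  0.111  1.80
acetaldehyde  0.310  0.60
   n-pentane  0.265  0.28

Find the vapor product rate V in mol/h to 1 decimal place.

V = 224.7 mol/h

Rachford–Rice: g(ψ) = Σ zᵢ(Kᵢ−1)/(1+ψ(Kᵢ−1)) = 0.
Feasibility: ΣzᵢKᵢ = 1.656, Σzᵢ/Kᵢ = 1.607 — both > 1, two phases present.
Newton iteration, ψ⁰ = 0.5:
  ψ = 0.500: g = -0.0228, g' = -0.878 → ψ = 0.474
Converged at ψ = 0.474.
Then V = ψ·F = 0.4741·474 = 224.7 mol/h and L = F − V = 249.3 mol/h.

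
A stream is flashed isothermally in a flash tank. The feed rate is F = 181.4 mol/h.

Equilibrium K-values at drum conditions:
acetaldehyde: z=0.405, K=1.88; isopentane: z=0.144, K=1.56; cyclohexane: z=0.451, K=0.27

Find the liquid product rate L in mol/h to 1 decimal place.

Let ψ = V/F and solve Σ zᵢ(Kᵢ−1)/(1+ψ(Kᵢ−1)) = 0.
Check two-phase: ΣzᵢKᵢ = 1.108 > 1 and Σzᵢ/Kᵢ = 1.978 > 1, so g(0) = 0.108 > 0 and g(1) = -0.978 < 0.
Newton–Raphson from ψ = 0.5:
  ψ = 0.500: g = -0.2080, g' = -0.775 → ψ = 0.232
  ψ = 0.232: g = -0.0288, g' = -0.600 → ψ = 0.184
  ψ = 0.184: g = -0.0003, g' = -0.590 → ψ = 0.183
Converged at ψ = 0.183.
Then V = ψ·F = 0.1832·181.4 = 33.2 mol/h and L = F − V = 148.2 mol/h.

L = 148.2 mol/h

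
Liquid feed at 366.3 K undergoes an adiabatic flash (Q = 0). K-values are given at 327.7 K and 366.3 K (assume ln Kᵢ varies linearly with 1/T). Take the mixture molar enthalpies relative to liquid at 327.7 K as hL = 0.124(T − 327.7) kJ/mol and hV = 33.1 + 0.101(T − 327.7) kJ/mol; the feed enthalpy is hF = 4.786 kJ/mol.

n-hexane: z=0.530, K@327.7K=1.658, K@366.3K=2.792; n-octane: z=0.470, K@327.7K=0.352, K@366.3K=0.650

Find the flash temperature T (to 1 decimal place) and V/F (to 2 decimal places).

T = 328.8 K, V/F = 0.14

Adiabatic flash: solve Rachford–Rice at each trial T, then check hF = ψ·hV(T) + (1−ψ)·hL(T).
  T = 327.7 K: K = (1.658, 0.352), RR gives ψ = 0.104, H_out = 3.430 kJ/mol
  T = 366.3 K: K = (2.792, 0.650), RR gives ψ = 1.000, H_out = 36.999 kJ/mol
  T = 347.0 K: K = (2.183, 0.487), RR gives ψ = 0.635, H_out = 23.128 kJ/mol
  T = 337.4 K: K = (1.911, 0.416), RR gives ψ = 0.392, H_out = 14.090 kJ/mol
  T = 332.5 K: K = (1.781, 0.383), RR gives ψ = 0.257, H_out = 9.066 kJ/mol
  T = 330.1 K: K = (1.719, 0.367), RR gives ψ = 0.184, H_out = 6.365 kJ/mol
Linear interpolation between T = 327.7 (H_out = 3.430) and T = 330.1 (H_out = 6.365) on hF = 4.786 gives T ≈ 328.8 K, at which ψ = 0.14.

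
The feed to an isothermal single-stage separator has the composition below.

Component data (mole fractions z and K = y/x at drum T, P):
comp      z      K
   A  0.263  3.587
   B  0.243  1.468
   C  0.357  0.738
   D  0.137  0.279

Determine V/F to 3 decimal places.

V/F = 0.723

Rachford–Rice: g(V/F) = Σ zᵢ(Kᵢ−1)/(1+V/F(Kᵢ−1)) = 0.
Feasibility: ΣzᵢKᵢ = 1.602, Σzᵢ/Kᵢ = 1.214 — both > 1, two phases present.
Newton iteration, V/F⁰ = 0.5:
  V/F = 0.500: g = 0.1267, g' = -0.576 → V/F = 0.720
  V/F = 0.720: g = 0.0021, g' = -0.590 → V/F = 0.723
Converged at V/F = 0.723.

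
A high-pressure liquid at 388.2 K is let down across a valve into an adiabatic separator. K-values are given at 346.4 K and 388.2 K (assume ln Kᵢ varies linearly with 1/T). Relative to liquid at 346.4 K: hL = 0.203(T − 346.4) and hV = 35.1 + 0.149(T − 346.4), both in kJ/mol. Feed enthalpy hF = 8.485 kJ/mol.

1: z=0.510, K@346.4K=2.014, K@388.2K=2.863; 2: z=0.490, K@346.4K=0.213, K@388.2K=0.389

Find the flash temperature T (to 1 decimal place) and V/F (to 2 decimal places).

T = 351.0 K, V/F = 0.22

Adiabatic flash: solve Rachford–Rice at each trial T, then check hF = ψ·hV(T) + (1−ψ)·hL(T).
  T = 346.4 K: K = (2.014, 0.213), RR gives ψ = 0.165, H_out = 5.784 kJ/mol
  T = 388.2 K: K = (2.863, 0.389), RR gives ψ = 0.572, H_out = 27.261 kJ/mol
  T = 367.3 K: K = (2.425, 0.293), RR gives ψ = 0.377, H_out = 17.064 kJ/mol
  T = 356.9 K: K = (2.217, 0.251), RR gives ψ = 0.278, H_out = 11.746 kJ/mol
  T = 351.6 K: K = (2.114, 0.231), RR gives ψ = 0.224, H_out = 8.839 kJ/mol
  T = 349.0 K: K = (2.064, 0.222), RR gives ψ = 0.195, H_out = 7.341 kJ/mol
  T = 350.3 K: K = (2.089, 0.227), RR gives ψ = 0.209, H_out = 8.097 kJ/mol
Linear interpolation between T = 350.3 (H_out = 8.097) and T = 351.6 (H_out = 8.839) on hF = 8.485 gives T ≈ 351.0 K, at which ψ = 0.22.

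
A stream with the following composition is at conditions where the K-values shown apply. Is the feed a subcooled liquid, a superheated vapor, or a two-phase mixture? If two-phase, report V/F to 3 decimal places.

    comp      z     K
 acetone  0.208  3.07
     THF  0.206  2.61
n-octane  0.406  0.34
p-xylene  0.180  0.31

ΣzᵢKᵢ = 1.370; Σzᵢ/Kᵢ = 1.921.
Both exceed 1, so a two-phase solution exists.
Newton–Raphson from ψ = 0.6:
  ψ = 0.600: g = -0.2948, g' = -1.050 → ψ = 0.319
  ψ = 0.319: g = -0.0204, g' = -0.981 → ψ = 0.298
  ψ = 0.298: g = 0.0001, g' = -0.994 → ψ = 0.299
Converged at ψ = 0.299.

two-phase, V/F = 0.299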